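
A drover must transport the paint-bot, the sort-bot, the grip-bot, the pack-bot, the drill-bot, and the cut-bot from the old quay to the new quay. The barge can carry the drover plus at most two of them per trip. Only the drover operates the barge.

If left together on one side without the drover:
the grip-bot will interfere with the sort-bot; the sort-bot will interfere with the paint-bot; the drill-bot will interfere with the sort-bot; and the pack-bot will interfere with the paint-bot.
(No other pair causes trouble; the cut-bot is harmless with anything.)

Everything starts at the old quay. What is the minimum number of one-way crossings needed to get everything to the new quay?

Counting alone: the drover can take at most 2 across per trip to the new quay, so moving all 6 needs at least 3 loaded trips out, with a return between consecutive ones — at least 5 crossings.
The safety rule pushes this higher. Following every safe sequence of crossings, the most of the 6 that can be at the new quay as the barge arrives there on crossing 5 is 5 — never all 6.
So no plan with fewer than 7 crossings exists, and this one achieves 7:
1. Drover goes to the new quay with the paint-bot and the sort-bot.  [the old quay: the cut-bot, the drill-bot, the grip-bot, the pack-bot | the new quay: the paint-bot, the sort-bot]
2. Drover goes back to the old quay with the paint-bot.  [the old quay: the cut-bot, the drill-bot, the grip-bot, the pack-bot, the paint-bot | the new quay: the sort-bot]
3. Drover goes to the new quay with the grip-bot and the paint-bot.  [the old quay: the cut-bot, the drill-bot, the pack-bot | the new quay: the grip-bot, the paint-bot, the sort-bot]
4. Drover goes back to the old quay with the sort-bot.  [the old quay: the cut-bot, the drill-bot, the pack-bot, the sort-bot | the new quay: the grip-bot, the paint-bot]
5. Drover goes to the new quay with the cut-bot and the drill-bot.  [the old quay: the pack-bot, the sort-bot | the new quay: the cut-bot, the drill-bot, the grip-bot, the paint-bot]
6. Drover goes back to the old quay alone.  [the old quay: the pack-bot, the sort-bot | the new quay: the cut-bot, the drill-bot, the grip-bot, the paint-bot]
7. Drover goes to the new quay with the pack-bot and the sort-bot.  [the old quay: — | the new quay: the cut-bot, the drill-bot, the grip-bot, the pack-bot, the paint-bot, the sort-bot]

7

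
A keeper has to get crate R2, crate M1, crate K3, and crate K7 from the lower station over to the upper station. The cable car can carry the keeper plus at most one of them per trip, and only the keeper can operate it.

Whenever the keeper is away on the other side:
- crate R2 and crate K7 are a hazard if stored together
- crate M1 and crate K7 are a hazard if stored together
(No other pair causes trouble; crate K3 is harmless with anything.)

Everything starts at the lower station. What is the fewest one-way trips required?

Counting alone: the keeper can take at most 1 across per trip to the upper station, so moving all 4 needs at least 4 loaded trips out, with a return between consecutive ones — at least 7 crossings.
The safety rule pushes this higher. Following every safe sequence of crossings, the most of the 4 that can be at the upper station as the cable car arrives there on crossing 7 is 3 — never all 4.
So no plan with fewer than 9 crossings exists, and this one achieves 9:
1. Keeper goes to the upper station with crate K7.
2. Keeper goes back to the lower station alone.
3. Keeper goes to the upper station with crate R2.
4. Keeper goes back to the lower station with crate K7.
5. Keeper goes to the upper station with crate M1.
6. Keeper goes back to the lower station alone.
7. Keeper goes to the upper station with crate K3.
8. Keeper goes back to the lower station alone.
9. Keeper goes to the upper station with crate K7.

9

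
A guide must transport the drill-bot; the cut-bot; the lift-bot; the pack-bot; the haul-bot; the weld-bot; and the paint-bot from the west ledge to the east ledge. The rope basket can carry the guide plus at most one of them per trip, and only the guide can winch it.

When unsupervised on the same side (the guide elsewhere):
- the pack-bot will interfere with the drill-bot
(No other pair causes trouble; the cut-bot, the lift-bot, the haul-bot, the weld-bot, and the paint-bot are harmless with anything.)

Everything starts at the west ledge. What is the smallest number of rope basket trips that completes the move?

Counting alone: the guide can take at most 1 across per trip to the east ledge, so moving all 7 needs at least 7 loaded trips out, with a return between consecutive ones — at least 13 crossings.
The plan below uses exactly 13 crossings, so it is optimal:
1. Guide goes to the east ledge with the drill-bot.  [the west ledge: the cut-bot, the haul-bot, the lift-bot, the pack-bot, the paint-bot, the weld-bot | the east ledge: the drill-bot]
2. Guide goes back to the west ledge alone.  [the west ledge: the cut-bot, the haul-bot, the lift-bot, the pack-bot, the paint-bot, the weld-bot | the east ledge: the drill-bot]
3. Guide goes to the east ledge with the cut-bot.  [the west ledge: the haul-bot, the lift-bot, the pack-bot, the paint-bot, the weld-bot | the east ledge: the cut-bot, the drill-bot]
4. Guide goes back to the west ledge alone.  [the west ledge: the haul-bot, the lift-bot, the pack-bot, the paint-bot, the weld-bot | the east ledge: the cut-bot, the drill-bot]
5. Guide goes to the east ledge with the lift-bot.  [the west ledge: the haul-bot, the pack-bot, the paint-bot, the weld-bot | the east ledge: the cut-bot, the drill-bot, the lift-bot]
6. Guide goes back to the west ledge alone.  [the west ledge: the haul-bot, the pack-bot, the paint-bot, the weld-bot | the east ledge: the cut-bot, the drill-bot, the lift-bot]
7. Guide goes to the east ledge with the haul-bot.  [the west ledge: the pack-bot, the paint-bot, the weld-bot | the east ledge: the cut-bot, the drill-bot, the haul-bot, the lift-bot]
8. Guide goes back to the west ledge alone.  [the west ledge: the pack-bot, the paint-bot, the weld-bot | the east ledge: the cut-bot, the drill-bot, the haul-bot, the lift-bot]
9. Guide goes to the east ledge with the weld-bot.  [the west ledge: the pack-bot, the paint-bot | the east ledge: the cut-bot, the drill-bot, the haul-bot, the lift-bot, the weld-bot]
10. Guide goes back to the west ledge alone.  [the west ledge: the pack-bot, the paint-bot | the east ledge: the cut-bot, the drill-bot, the haul-bot, the lift-bot, the weld-bot]
11. Guide goes to the east ledge with the paint-bot.  [the west ledge: the pack-bot | the east ledge: the cut-bot, the drill-bot, the haul-bot, the lift-bot, the paint-bot, the weld-bot]
12. Guide goes back to the west ledge alone.  [the west ledge: the pack-bot | the east ledge: the cut-bot, the drill-bot, the haul-bot, the lift-bot, the paint-bot, the weld-bot]
13. Guide goes to the east ledge with the pack-bot.  [the west ledge: — | the east ledge: the cut-bot, the drill-bot, the haul-bot, the lift-bot, the pack-bot, the paint-bot, the weld-bot]

13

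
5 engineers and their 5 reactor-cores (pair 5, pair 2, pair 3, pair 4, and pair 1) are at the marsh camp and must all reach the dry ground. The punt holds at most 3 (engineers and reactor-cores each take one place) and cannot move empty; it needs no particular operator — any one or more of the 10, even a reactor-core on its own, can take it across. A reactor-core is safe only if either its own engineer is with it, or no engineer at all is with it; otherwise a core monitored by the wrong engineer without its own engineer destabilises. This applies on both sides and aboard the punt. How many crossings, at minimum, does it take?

Counting alone: each trip to the dry ground takes at most 3 across and each return brings at least 1 back, so after t trips out (and t−1 returns) at most 3t − (t−1) of the 10 are across; that first reaches 10 at t = 5, so at least 9 crossings are needed.
The safety rule pushes this higher. Following every safe sequence of crossings, the most of the 10 that can be at the dry ground as the punt arrives there on crossing 9 is 9 — never all 10.
So no plan with fewer than 11 crossings exists, and this one achieves 11:
1. engineer 5 and reactor-core 5 cross → the dry ground.
2. engineer 5 crosses ← the marsh camp.
3. reactor-core 2, reactor-core 3, and reactor-core 4 cross → the dry ground.
4. reactor-core 5 crosses ← the marsh camp.
5. engineer 2, engineer 3, and engineer 4 cross → the dry ground.
6. engineer 2 and reactor-core 2 cross ← the marsh camp.
7. engineer 1, engineer 2, and engineer 5 cross → the dry ground.
8. reactor-core 3 crosses ← the marsh camp.
9. reactor-core 2 and reactor-core 5 cross → the dry ground.
10. reactor-core 5 crosses ← the marsh camp.
11. reactor-core 1, reactor-core 3, and reactor-core 5 cross → the dry ground.

11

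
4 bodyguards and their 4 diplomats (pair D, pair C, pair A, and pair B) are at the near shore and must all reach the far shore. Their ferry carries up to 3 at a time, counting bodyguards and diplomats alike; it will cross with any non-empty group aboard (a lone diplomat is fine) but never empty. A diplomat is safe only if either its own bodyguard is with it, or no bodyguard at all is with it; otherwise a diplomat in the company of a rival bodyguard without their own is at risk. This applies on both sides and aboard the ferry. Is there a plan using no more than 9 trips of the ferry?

Yes

Yes — this plan uses 9 crossings (≤ 9):
1. bodyguard D and diplomat D cross → the far shore.
2. bodyguard D crosses ← the near shore.
3. bodyguard C, bodyguard D, and diplomat C cross → the far shore.
4. bodyguard D and diplomat D cross ← the near shore.
5. bodyguard A, bodyguard B, and bodyguard D cross → the far shore.
6. diplomat C crosses ← the near shore.
7. diplomat C and diplomat D cross → the far shore.
8. diplomat D crosses ← the near shore.
9. diplomat A, diplomat B, and diplomat D cross → the far shore.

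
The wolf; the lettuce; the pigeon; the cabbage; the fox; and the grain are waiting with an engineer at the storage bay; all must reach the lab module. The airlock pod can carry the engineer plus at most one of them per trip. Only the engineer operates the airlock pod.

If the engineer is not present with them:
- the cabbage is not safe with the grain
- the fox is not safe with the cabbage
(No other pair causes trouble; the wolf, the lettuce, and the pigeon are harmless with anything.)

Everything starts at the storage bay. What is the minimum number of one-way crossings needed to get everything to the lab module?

Counting alone: the engineer can take at most 1 across per trip to the lab module, so moving all 6 needs at least 6 loaded trips out, with a return between consecutive ones — at least 11 crossings.
The safety rule pushes this higher. Following every safe sequence of crossings, the most of the 6 that can be at the lab module as the airlock pod arrives there on crossing 11 is 5 — never all 6.
So no plan with fewer than 13 crossings exists, and this one achieves 13:
1. Engineer goes to the lab module with the cabbage.
2. Engineer goes back to the storage bay alone.
3. Engineer goes to the lab module with the wolf.
4. Engineer goes back to the storage bay alone.
5. Engineer goes to the lab module with the lettuce.
6. Engineer goes back to the storage bay alone.
7. Engineer goes to the lab module with the pigeon.
8. Engineer goes back to the storage bay alone.
9. Engineer goes to the lab module with the fox.
10. Engineer goes back to the storage bay with the cabbage.
11. Engineer goes to the lab module with the grain.
12. Engineer goes back to the storage bay alone.
13. Engineer goes to the lab module with the cabbage.

13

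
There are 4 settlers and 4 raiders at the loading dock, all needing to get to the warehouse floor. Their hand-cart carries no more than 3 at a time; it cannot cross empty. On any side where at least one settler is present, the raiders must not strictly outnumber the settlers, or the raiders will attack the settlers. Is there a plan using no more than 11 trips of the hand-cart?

Yes

Yes — this plan uses 9 crossings (≤ 11):
1. 2 raiders → the warehouse floor.  (the loading dock: 4S 2R; the warehouse floor: 0S 2R)
2. 1 raider ← the loading dock.  (the loading dock: 4S 3R; the warehouse floor: 0S 1R)
3. 3 raiders → the warehouse floor.  (the loading dock: 4S 0R; the warehouse floor: 0S 4R)
4. 1 raider ← the loading dock.  (the loading dock: 4S 1R; the warehouse floor: 0S 3R)
5. 3 settlers → the warehouse floor.  (the loading dock: 1S 1R; the warehouse floor: 3S 3R)
6. 1 settler and 1 raider ← the loading dock.  (the loading dock: 2S 2R; the warehouse floor: 2S 2R)
7. 2 settlers → the warehouse floor.  (the loading dock: 0S 2R; the warehouse floor: 4S 2R)
8. 1 raider ← the loading dock.  (the loading dock: 0S 3R; the warehouse floor: 4S 1R)
9. 3 raiders → the warehouse floor.  (the loading dock: 0S 0R; the warehouse floor: 4S 4R)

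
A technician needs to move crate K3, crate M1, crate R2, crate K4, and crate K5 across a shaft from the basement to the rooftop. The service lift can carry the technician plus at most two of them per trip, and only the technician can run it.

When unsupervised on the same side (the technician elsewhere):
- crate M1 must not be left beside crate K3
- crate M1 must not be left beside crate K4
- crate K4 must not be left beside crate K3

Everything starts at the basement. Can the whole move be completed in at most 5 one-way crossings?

Counting alone: the technician can take at most 2 across per trip to the rooftop, so moving all 5 needs at least 3 loaded trips out, with a return between consecutive ones — at least 5 crossings.
The safety rule pushes this higher. Following every safe sequence of crossings, the most of the 5 that can be at the rooftop as the service lift arrives there on crossing 5 is 4 — never all 5.
So the move cannot be finished within 5 crossings. (The shortest complete plan takes 7:)
1. Technician goes to the rooftop with crate K3 and crate M1.
2. Technician goes back to the basement with crate K3.
3. Technician goes to the rooftop with crate K3 and crate R2.
4. Technician goes back to the basement with crate K3.
5. Technician goes to the rooftop with crate K3 and crate K5.
6. Technician goes back to the basement with crate K3.
7. Technician goes to the rooftop with crate K3 and crate K4.

No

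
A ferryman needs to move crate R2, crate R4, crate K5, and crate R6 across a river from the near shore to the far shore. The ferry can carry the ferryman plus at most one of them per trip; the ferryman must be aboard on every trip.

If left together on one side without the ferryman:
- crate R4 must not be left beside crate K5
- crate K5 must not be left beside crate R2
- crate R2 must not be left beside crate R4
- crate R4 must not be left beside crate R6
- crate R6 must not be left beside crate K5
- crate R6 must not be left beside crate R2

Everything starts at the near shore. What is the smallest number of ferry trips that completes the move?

impossible

Whatever the first load, the items left behind include a forbidden pair without the ferryman. No opening move is safe, so no plan exists.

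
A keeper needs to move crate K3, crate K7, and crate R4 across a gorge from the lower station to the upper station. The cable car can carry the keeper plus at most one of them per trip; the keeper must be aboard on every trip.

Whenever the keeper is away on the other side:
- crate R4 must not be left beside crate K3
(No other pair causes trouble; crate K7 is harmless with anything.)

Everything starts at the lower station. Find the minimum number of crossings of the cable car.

Counting alone: the keeper can take at most 1 across per trip to the upper station, so moving all 3 needs at least 3 loaded trips out, with a return between consecutive ones — at least 5 crossings.
The plan below uses exactly 5 crossings, so it is optimal:
1. Keeper goes to the upper station with crate K3.  [the lower station: crate K7, crate R4 | the upper station: crate K3]
2. Keeper goes back to the lower station alone.  [the lower station: crate K7, crate R4 | the upper station: crate K3]
3. Keeper goes to the upper station with crate K7.  [the lower station: crate R4 | the upper station: crate K3, crate K7]
4. Keeper goes back to the lower station alone.  [the lower station: crate R4 | the upper station: crate K3, crate K7]
5. Keeper goes to the upper station with crate R4.  [the lower station: — | the upper station: crate K3, crate K7, crate R4]

5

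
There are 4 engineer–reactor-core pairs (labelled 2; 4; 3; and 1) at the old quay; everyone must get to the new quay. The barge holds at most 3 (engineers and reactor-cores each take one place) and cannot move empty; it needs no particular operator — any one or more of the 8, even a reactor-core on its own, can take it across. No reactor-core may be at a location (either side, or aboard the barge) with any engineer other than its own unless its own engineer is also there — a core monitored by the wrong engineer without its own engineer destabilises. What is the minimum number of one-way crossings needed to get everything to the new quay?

Counting alone: each trip to the new quay takes at most 3 across and each return brings at least 1 back, so after t trips out (and t−1 returns) at most 3t − (t−1) of the 8 are across; that first reaches 8 at t = 4, so at least 7 crossings are needed.
The safety rule pushes this higher. Following every safe sequence of crossings, the most of the 8 that can be at the new quay as the barge arrives there on crossing 7 is 7 — never all 8.
So no plan with fewer than 9 crossings exists, and this one achieves 9:
1. engineer 2 and reactor-core 2 cross → the new quay.
2. engineer 2 crosses ← the old quay.
3. engineer 2, engineer 4, and reactor-core 4 cross → the new quay.
4. engineer 2 and reactor-core 2 cross ← the old quay.
5. engineer 1, engineer 2, and engineer 3 cross → the new quay.
6. reactor-core 4 crosses ← the old quay.
7. reactor-core 2 and reactor-core 4 cross → the new quay.
8. reactor-core 2 crosses ← the old quay.
9. reactor-core 1, reactor-core 2, and reactor-core 3 cross → the new quay.

9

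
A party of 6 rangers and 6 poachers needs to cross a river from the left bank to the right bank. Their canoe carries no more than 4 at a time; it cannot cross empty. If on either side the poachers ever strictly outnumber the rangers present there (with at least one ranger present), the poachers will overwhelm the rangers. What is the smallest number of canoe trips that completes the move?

9

Counting alone: each trip to the right bank takes at most 4 across and each return brings at least 1 back, so after t trips out (and t−1 returns) at most 4t − (t−1) of the 12 are across; that first reaches 12 at t = 4, so at least 7 crossings are needed.
The safety rule pushes this higher. Following every safe sequence of crossings, the most of the 12 that can be at the right bank as the canoe arrives there on crossing 7 is 11 — never all 12.
So no plan with fewer than 9 crossings exists, and this one achieves 9:
1. 2 poachers → the right bank.  (the left bank: 6R 4P; the right bank: 0R 2P)
2. 1 poacher ← the left bank.  (the left bank: 6R 5P; the right bank: 0R 1P)
3. 4 poachers → the right bank.  (the left bank: 6R 1P; the right bank: 0R 5P)
4. 1 poacher ← the left bank.  (the left bank: 6R 2P; the right bank: 0R 4P)
5. 4 rangers → the right bank.  (the left bank: 2R 2P; the right bank: 4R 4P)
6. 1 ranger and 1 poacher ← the left bank.  (the left bank: 3R 3P; the right bank: 3R 3P)
7. 2 rangers and 2 poachers → the right bank.  (the left bank: 1R 1P; the right bank: 5R 5P)
8. 1 ranger and 1 poacher ← the left bank.  (the left bank: 2R 2P; the right bank: 4R 4P)
9. 2 rangers and 2 poachers → the right bank.  (the left bank: 0R 0P; the right bank: 6R 6P)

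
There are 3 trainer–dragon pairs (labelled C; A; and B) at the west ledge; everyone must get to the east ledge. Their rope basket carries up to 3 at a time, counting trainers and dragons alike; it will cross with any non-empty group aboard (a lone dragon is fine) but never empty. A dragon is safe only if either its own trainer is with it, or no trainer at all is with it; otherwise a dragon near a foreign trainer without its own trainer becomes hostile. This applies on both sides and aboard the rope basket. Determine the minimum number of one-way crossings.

5

Counting alone: each trip to the east ledge takes at most 3 across and each return brings at least 1 back, so after t trips out (and t−1 returns) at most 3t − (t−1) of the 6 are across; that first reaches 6 at t = 3, so at least 5 crossings are needed.
The plan below uses exactly 5 crossings, so it is optimal:
1. dragon C and trainer C cross → the east ledge.
2. trainer C crosses ← the west ledge.
3. trainer A, trainer B, and trainer C cross → the east ledge.
4. dragon C crosses ← the west ledge.
5. dragon A, dragon B, and dragon C cross → the east ledge.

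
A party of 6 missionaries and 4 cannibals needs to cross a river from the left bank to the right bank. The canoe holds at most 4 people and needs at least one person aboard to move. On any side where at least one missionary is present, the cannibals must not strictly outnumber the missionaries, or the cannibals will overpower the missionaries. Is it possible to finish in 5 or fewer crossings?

Yes

Yes — this plan uses 5 crossings (≤ 5):
1. 4 cannibals → the right bank.  (the left bank: 6M 0C; the right bank: 0M 4C)
2. 1 cannibal ← the left bank.  (the left bank: 6M 1C; the right bank: 0M 3C)
3. 4 missionaries → the right bank.  (the left bank: 2M 1C; the right bank: 4M 3C)
4. 1 cannibal ← the left bank.  (the left bank: 2M 2C; the right bank: 4M 2C)
5. 2 missionaries and 2 cannibals → the right bank.  (the left bank: 0M 0C; the right bank: 6M 4C)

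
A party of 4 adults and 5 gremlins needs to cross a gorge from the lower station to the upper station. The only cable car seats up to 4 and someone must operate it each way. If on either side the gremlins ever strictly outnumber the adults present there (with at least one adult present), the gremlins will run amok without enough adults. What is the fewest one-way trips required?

impossible

The gremlins already outnumber the adults at the lower station before anyone moves, so the starting position itself is disallowed.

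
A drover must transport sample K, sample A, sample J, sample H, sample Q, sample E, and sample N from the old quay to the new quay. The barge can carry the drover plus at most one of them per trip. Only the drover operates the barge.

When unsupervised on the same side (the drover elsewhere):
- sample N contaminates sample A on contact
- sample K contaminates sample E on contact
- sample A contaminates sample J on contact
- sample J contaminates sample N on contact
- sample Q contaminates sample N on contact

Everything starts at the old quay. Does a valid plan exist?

Whatever the first load, the items left behind include a forbidden pair without the drover. No opening move is safe, so no plan exists.

No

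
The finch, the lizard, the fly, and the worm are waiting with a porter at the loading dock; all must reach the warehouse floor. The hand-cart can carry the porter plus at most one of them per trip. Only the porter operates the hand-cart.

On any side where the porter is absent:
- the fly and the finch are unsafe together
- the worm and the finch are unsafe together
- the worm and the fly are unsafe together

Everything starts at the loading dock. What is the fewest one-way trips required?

impossible

Whatever the first load, the items left behind include a forbidden pair without the porter. No opening move is safe, so no plan exists.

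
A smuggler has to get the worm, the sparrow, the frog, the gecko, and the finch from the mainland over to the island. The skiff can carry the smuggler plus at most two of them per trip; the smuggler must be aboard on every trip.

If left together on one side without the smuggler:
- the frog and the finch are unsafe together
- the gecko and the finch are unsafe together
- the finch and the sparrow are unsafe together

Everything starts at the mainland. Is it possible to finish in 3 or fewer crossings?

No

Counting alone: the smuggler can take at most 2 across per trip to the island, so moving all 5 needs at least 3 loaded trips out, with a return between consecutive ones — at least 5 crossings.
Since 3 < 5, 3 crossings cannot be enough. (The shortest complete plan in fact takes 5:)
1. Smuggler goes to the island with the finch and the worm.  [the mainland: the frog, the gecko, the sparrow | the island: the finch, the worm]
2. Smuggler goes back to the mainland alone.  [the mainland: the frog, the gecko, the sparrow | the island: the finch, the worm]
3. Smuggler goes to the island with the frog and the sparrow.  [the mainland: the gecko | the island: the finch, the frog, the sparrow, the worm]
4. Smuggler goes back to the mainland with the finch.  [the mainland: the finch, the gecko | the island: the frog, the sparrow, the worm]
5. Smuggler goes to the island with the finch and the gecko.  [the mainland: — | the island: the finch, the frog, the gecko, the sparrow, the worm]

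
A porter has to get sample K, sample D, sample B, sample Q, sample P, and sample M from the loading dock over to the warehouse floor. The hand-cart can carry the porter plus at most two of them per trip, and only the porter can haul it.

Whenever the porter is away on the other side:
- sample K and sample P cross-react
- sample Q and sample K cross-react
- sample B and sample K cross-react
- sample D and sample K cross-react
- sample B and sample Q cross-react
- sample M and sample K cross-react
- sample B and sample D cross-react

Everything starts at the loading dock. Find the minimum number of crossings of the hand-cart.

Counting alone: the porter can take at most 2 across per trip to the warehouse floor, so moving all 6 needs at least 3 loaded trips out, with a return between consecutive ones — at least 5 crossings.
The safety rule pushes this higher. Following every safe sequence of crossings, the most of the 6 that can be at the warehouse floor as the hand-cart arrives there on crossings 5, 7 is 4, 5 respectively — never all 6.
So no plan with fewer than 9 crossings exists, and this one achieves 9:
1. Porter goes to the warehouse floor with sample B and sample K.
2. Porter goes back to the loading dock with sample K.
3. Porter goes to the warehouse floor with sample K and sample P.
4. Porter goes back to the loading dock with sample K.
5. Porter goes to the warehouse floor with sample K and sample M.
6. Porter goes back to the loading dock with sample K.
7. Porter goes to the warehouse floor with sample D and sample Q.
8. Porter goes back to the loading dock with sample B.
9. Porter goes to the warehouse floor with sample B and sample K.

9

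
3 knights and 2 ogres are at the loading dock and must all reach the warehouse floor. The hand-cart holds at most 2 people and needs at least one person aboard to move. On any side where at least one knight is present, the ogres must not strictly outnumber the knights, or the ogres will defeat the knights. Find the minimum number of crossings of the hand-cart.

Counting alone: each trip to the warehouse floor takes at most 2 across and each return brings at least 1 back, so after t trips out (and t−1 returns) at most 2t − (t−1) of the 5 are across; that first reaches 5 at t = 4, so at least 7 crossings are needed.
The plan below uses exactly 7 crossings, so it is optimal:
1. 2 ogres → the warehouse floor.  (the loading dock: 3K 0O; the warehouse floor: 0K 2O)
2. 1 ogre ← the loading dock.  (the loading dock: 3K 1O; the warehouse floor: 0K 1O)
3. 2 knights → the warehouse floor.  (the loading dock: 1K 1O; the warehouse floor: 2K 1O)
4. 1 knight ← the loading dock.  (the loading dock: 2K 1O; the warehouse floor: 1K 1O)
5. 1 knight and 1 ogre → the warehouse floor.  (the loading dock: 1K 0O; the warehouse floor: 2K 2O)
6. 1 ogre ← the loading dock.  (the loading dock: 1K 1O; the warehouse floor: 2K 1O)
7. 1 knight and 1 ogre → the warehouse floor.  (the loading dock: 0K 0O; the warehouse floor: 3K 2O)

7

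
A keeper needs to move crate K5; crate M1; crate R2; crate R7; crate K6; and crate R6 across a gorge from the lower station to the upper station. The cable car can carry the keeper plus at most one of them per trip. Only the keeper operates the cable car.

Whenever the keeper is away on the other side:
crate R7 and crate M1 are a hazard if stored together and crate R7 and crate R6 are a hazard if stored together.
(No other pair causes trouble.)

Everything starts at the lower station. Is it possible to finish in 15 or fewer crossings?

Yes

Yes — this plan uses 13 crossings (≤ 15):
1. Keeper goes to the upper station with crate R7.  [the lower station: crate K5, crate K6, crate M1, crate R2, crate R6 | the upper station: crate R7]
2. Keeper goes back to the lower station alone.  [the lower station: crate K5, crate K6, crate M1, crate R2, crate R6 | the upper station: crate R7]
3. Keeper goes to the upper station with crate K5.  [the lower station: crate K6, crate M1, crate R2, crate R6 | the upper station: crate K5, crate R7]
4. Keeper goes back to the lower station alone.  [the lower station: crate K6, crate M1, crate R2, crate R6 | the upper station: crate K5, crate R7]
5. Keeper goes to the upper station with crate M1.  [the lower station: crate K6, crate R2, crate R6 | the upper station: crate K5, crate M1, crate R7]
6. Keeper goes back to the lower station with crate R7.  [the lower station: crate K6, crate R2, crate R6, crate R7 | the upper station: crate K5, crate M1]
7. Keeper goes to the upper station with crate R6.  [the lower station: crate K6, crate R2, crate R7 | the upper station: crate K5, crate M1, crate R6]
8. Keeper goes back to the lower station alone.  [the lower station: crate K6, crate R2, crate R7 | the upper station: crate K5, crate M1, crate R6]
9. Keeper goes to the upper station with crate R2.  [the lower station: crate K6, crate R7 | the upper station: crate K5, crate M1, crate R2, crate R6]
10. Keeper goes back to the lower station alone.  [the lower station: crate K6, crate R7 | the upper station: crate K5, crate M1, crate R2, crate R6]
11. Keeper goes to the upper station with crate K6.  [the lower station: crate R7 | the upper station: crate K5, crate K6, crate M1, crate R2, crate R6]
12. Keeper goes back to the lower station alone.  [the lower station: crate R7 | the upper station: crate K5, crate K6, crate M1, crate R2, crate R6]
13. Keeper goes to the upper station with crate R7.  [the lower station: — | the upper station: crate K5, crate K6, crate M1, crate R2, crate R6, crate R7]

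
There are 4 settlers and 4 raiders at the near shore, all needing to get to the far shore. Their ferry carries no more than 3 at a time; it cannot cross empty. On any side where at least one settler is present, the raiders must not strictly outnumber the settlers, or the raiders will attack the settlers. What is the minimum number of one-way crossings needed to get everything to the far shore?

9

Counting alone: each trip to the far shore takes at most 3 across and each return brings at least 1 back, so after t trips out (and t−1 returns) at most 3t − (t−1) of the 8 are across; that first reaches 8 at t = 4, so at least 7 crossings are needed.
The safety rule pushes this higher. Following every safe sequence of crossings, the most of the 8 that can be at the far shore as the ferry arrives there on crossing 7 is 7 — never all 8.
So no plan with fewer than 9 crossings exists, and this one achieves 9:
1. 2 raiders → the far shore.  (the near shore: 4S 2R; the far shore: 0S 2R)
2. 1 raider ← the near shore.  (the near shore: 4S 3R; the far shore: 0S 1R)
3. 3 raiders → the far shore.  (the near shore: 4S 0R; the far shore: 0S 4R)
4. 1 raider ← the near shore.  (the near shore: 4S 1R; the far shore: 0S 3R)
5. 3 settlers → the far shore.  (the near shore: 1S 1R; the far shore: 3S 3R)
6. 1 settler and 1 raider ← the near shore.  (the near shore: 2S 2R; the far shore: 2S 2R)
7. 2 settlers → the far shore.  (the near shore: 0S 2R; the far shore: 4S 2R)
8. 1 raider ← the near shore.  (the near shore: 0S 3R; the far shore: 4S 1R)
9. 3 raiders → the far shore.  (the near shore: 0S 0R; the far shore: 4S 4R)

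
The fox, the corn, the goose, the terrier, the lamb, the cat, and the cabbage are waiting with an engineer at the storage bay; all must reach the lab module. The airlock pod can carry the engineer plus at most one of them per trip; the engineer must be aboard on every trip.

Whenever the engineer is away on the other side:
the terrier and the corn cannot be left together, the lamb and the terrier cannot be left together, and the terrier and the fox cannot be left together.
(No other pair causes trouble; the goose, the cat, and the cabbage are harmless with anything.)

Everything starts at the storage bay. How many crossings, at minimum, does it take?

impossible

Following every safe sequence of crossings from the start, the most of the 7 that can be at the lab module as the airlock pod arrives there on crossings 1, 3, 5, 7, 9 is 1, 2, 3, 4, 5 respectively; the best ever achieved is 5 of 7.
From crossing 11 on, no configuration arises that was not already reachable earlier: only 72 distinct safe configurations (who is on which side, and where the airlock pod is) can ever be reached, none of them has everyone across, and every continuation just revisits them. So no valid plan exists.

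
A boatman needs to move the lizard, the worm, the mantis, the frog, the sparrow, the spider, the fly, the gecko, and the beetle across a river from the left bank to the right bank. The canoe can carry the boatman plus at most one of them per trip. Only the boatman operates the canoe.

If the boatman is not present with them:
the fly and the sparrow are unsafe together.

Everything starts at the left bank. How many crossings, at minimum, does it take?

Counting alone: the boatman can take at most 1 across per trip to the right bank, so moving all 9 needs at least 9 loaded trips out, with a return between consecutive ones — at least 17 crossings.
The plan below uses exactly 17 crossings, so it is optimal:
1. Boatman goes to the right bank with the sparrow.
2. Boatman goes back to the left bank alone.
3. Boatman goes to the right bank with the lizard.
4. Boatman goes back to the left bank alone.
5. Boatman goes to the right bank with the worm.
6. Boatman goes back to the left bank alone.
7. Boatman goes to the right bank with the mantis.
8. Boatman goes back to the left bank alone.
9. Boatman goes to the right bank with the frog.
10. Boatman goes back to the left bank alone.
11. Boatman goes to the right bank with the spider.
12. Boatman goes back to the left bank alone.
13. Boatman goes to the right bank with the gecko.
14. Boatman goes back to the left bank alone.
15. Boatman goes to the right bank with the beetle.
16. Boatman goes back to the left bank alone.
17. Boatman goes to the right bank with the fly.

17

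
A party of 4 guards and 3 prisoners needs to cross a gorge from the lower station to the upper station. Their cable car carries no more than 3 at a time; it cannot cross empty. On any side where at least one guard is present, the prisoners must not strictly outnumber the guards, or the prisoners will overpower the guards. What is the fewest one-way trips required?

5

Counting alone: each trip to the upper station takes at most 3 across and each return brings at least 1 back, so after t trips out (and t−1 returns) at most 3t − (t−1) of the 7 are across; that first reaches 7 at t = 3, so at least 5 crossings are needed.
The plan below uses exactly 5 crossings, so it is optimal:
1. 3 prisoners → the upper station.  (the lower station: 4G 0P; the upper station: 0G 3P)
2. 1 prisoner ← the lower station.  (the lower station: 4G 1P; the upper station: 0G 2P)
3. 3 guards → the upper station.  (the lower station: 1G 1P; the upper station: 3G 2P)
4. 1 guard ← the lower station.  (the lower station: 2G 1P; the upper station: 2G 2P)
5. 2 guards and 1 prisoner → the upper station.  (the lower station: 0G 0P; the upper station: 4G 3P)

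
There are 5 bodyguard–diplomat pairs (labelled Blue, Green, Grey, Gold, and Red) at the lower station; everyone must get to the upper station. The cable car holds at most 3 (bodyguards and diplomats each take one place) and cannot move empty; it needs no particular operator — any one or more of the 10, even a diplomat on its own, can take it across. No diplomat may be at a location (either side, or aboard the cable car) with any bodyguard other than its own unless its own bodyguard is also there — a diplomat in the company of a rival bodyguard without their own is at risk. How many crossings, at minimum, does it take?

Counting alone: each trip to the upper station takes at most 3 across and each return brings at least 1 back, so after t trips out (and t−1 returns) at most 3t − (t−1) of the 10 are across; that first reaches 10 at t = 5, so at least 9 crossings are needed.
The safety rule pushes this higher. Following every safe sequence of crossings, the most of the 10 that can be at the upper station as the cable car arrives there on crossing 9 is 9 — never all 10.
So no plan with fewer than 11 crossings exists, and this one achieves 11:
1. bodyguard Blue and diplomat Blue cross → the upper station.
2. bodyguard Blue crosses ← the lower station.
3. diplomat Gold, diplomat Green, and diplomat Grey cross → the upper station.
4. diplomat Blue crosses ← the lower station.
5. bodyguard Gold, bodyguard Green, and bodyguard Grey cross → the upper station.
6. bodyguard Green and diplomat Green cross ← the lower station.
7. bodyguard Blue, bodyguard Green, and bodyguard Red cross → the upper station.
8. diplomat Grey crosses ← the lower station.
9. diplomat Blue and diplomat Green cross → the upper station.
10. diplomat Blue crosses ← the lower station.
11. diplomat Blue, diplomat Grey, and diplomat Red cross → the upper station.

11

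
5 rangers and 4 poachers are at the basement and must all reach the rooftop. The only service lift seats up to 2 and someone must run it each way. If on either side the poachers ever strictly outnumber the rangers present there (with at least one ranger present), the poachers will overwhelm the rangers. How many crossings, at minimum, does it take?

Counting alone: each trip to the rooftop takes at most 2 across and each return brings at least 1 back, so after t trips out (and t−1 returns) at most 2t − (t−1) of the 9 are across; that first reaches 9 at t = 8, so at least 15 crossings are needed.
The plan below uses exactly 15 crossings, so it is optimal:
1. 2 poachers → the rooftop.  (the basement: 5R 2P; the rooftop: 0R 2P)
2. 1 poacher ← the basement.  (the basement: 5R 3P; the rooftop: 0R 1P)
3. 2 poachers → the rooftop.  (the basement: 5R 1P; the rooftop: 0R 3P)
4. 1 poacher ← the basement.  (the basement: 5R 2P; the rooftop: 0R 2P)
5. 2 rangers → the rooftop.  (the basement: 3R 2P; the rooftop: 2R 2P)
6. 1 poacher ← the basement.  (the basement: 3R 3P; the rooftop: 2R 1P)
7. 1 ranger and 1 poacher → the rooftop.  (the basement: 2R 2P; the rooftop: 3R 2P)
8. 1 ranger ← the basement.  (the basement: 3R 2P; the rooftop: 2R 2P)
9. 1 ranger and 1 poacher → the rooftop.  (the basement: 2R 1P; the rooftop: 3R 3P)
10. 1 poacher ← the basement.  (the basement: 2R 2P; the rooftop: 3R 2P)
11. 1 ranger and 1 poacher → the rooftop.  (the basement: 1R 1P; the rooftop: 4R 3P)
12. 1 ranger ← the basement.  (the basement: 2R 1P; the rooftop: 3R 3P)
13. 1 ranger and 1 poacher → the rooftop.  (the basement: 1R 0P; the rooftop: 4R 4P)
14. 1 poacher ← the basement.  (the basement: 1R 1P; the rooftop: 4R 3P)
15. 1 ranger and 1 poacher → the rooftop.  (the basement: 0R 0P; the rooftop: 5R 4P)

15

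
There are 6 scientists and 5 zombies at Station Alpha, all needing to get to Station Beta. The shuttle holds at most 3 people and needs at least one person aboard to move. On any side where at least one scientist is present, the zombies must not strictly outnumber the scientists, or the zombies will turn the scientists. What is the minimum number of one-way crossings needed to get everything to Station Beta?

9

Counting alone: each trip to Station Beta takes at most 3 across and each return brings at least 1 back, so after t trips out (and t−1 returns) at most 3t − (t−1) of the 11 are across; that first reaches 11 at t = 5, so at least 9 crossings are needed.
The plan below uses exactly 9 crossings, so it is optimal:
1. 3 zombies → Station Beta.  (Station Alpha: 6S 2Z; Station Beta: 0S 3Z)
2. 1 zombie ← Station Alpha.  (Station Alpha: 6S 3Z; Station Beta: 0S 2Z)
3. 3 scientists → Station Beta.  (Station Alpha: 3S 3Z; Station Beta: 3S 2Z)
4. 1 scientist ← Station Alpha.  (Station Alpha: 4S 3Z; Station Beta: 2S 2Z)
5. 2 scientists and 1 zombie → Station Beta.  (Station Alpha: 2S 2Z; Station Beta: 4S 3Z)
6. 1 scientist ← Station Alpha.  (Station Alpha: 3S 2Z; Station Beta: 3S 3Z)
7. 2 scientists and 1 zombie → Station Beta.  (Station Alpha: 1S 1Z; Station Beta: 5S 4Z)
8. 1 scientist ← Station Alpha.  (Station Alpha: 2S 1Z; Station Beta: 4S 4Z)
9. 2 scientists and 1 zombie → Station Beta.  (Station Alpha: 0S 0Z; Station Beta: 6S 5Z)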